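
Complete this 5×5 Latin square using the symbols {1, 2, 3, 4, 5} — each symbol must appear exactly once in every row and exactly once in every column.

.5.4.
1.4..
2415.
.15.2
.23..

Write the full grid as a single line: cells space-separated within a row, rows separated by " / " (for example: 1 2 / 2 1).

3 5 2 4 1 / 1 3 4 2 5 / 2 4 1 5 3 / 4 1 5 3 2 / 5 2 3 1 4

(r1,c1) = 3
(r1,c3) = 2
(r1,c5) = 1
(r2,c2) = 3
(r2,c4) = 2
(r2,c5) = 5
(r3,c5) = 3
(r4,c1) = 4
(r4,c4) = 3
(r5,c1) = 5
(r5,c4) = 1
(r5,c5) = 4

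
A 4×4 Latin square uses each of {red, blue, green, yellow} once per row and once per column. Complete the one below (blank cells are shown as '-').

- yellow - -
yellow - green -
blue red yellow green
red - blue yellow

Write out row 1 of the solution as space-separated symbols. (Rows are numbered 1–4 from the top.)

green yellow red blue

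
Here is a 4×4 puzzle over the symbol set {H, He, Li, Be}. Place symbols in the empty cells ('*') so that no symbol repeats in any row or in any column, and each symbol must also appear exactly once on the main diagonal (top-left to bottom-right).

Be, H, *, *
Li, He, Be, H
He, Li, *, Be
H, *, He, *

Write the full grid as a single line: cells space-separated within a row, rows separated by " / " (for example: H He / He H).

row 1 has {H,Be}; column 3 has {He,Be} — only Li is left for (r1,c3).
row 1 has {H,Li,Be}; column 4 has {H,Be} — only He is left for (r1,c4).
row 3 has {He,Li,Be}; column 3 has {He,Li,Be}; the diagonal has {He,Be} — only H is left for (r3,c3).
row 4 has {H,He}; column 2 has {H,He,Li} — only Be is left for (r4,c2).
row 4 has {H,He,Be}; column 4 has {H,He,Be}; the diagonal has {H,He,Be} — only Li is left for (r4,c4).

Be H Li He / Li He Be H / He Li H Be / H Be He Li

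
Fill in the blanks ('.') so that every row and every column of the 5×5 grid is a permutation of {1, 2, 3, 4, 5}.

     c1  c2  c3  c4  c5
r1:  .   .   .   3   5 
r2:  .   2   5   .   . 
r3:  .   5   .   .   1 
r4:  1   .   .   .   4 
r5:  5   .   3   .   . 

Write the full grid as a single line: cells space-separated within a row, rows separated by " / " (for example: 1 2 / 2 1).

(r2,c5) = 3
(r4,c2) = 3
(r4,c3) = 2
(r4,c4) = 5
(r5,c5) = 2
(r2,c1) = 4
(r2,c4) = 1
(r3,c3) = 4
(r3,c4) = 2
(r5,c4) = 4
(r1,c1) = 2
(r1,c3) = 1
(r3,c1) = 3
(r5,c2) = 1
(r1,c2) = 4

2 4 1 3 5 / 4 2 5 1 3 / 3 5 4 2 1 / 1 3 2 5 4 / 5 1 3 4 2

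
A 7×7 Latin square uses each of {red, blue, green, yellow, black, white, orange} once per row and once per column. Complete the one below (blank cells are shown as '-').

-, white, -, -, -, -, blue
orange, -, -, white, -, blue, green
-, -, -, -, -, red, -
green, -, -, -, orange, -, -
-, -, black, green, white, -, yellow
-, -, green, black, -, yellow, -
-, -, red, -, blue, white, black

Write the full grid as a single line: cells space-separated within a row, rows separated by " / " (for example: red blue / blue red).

black white orange red yellow green blue / orange red yellow white black blue green / white black blue yellow green red orange / green yellow white blue orange black red / red blue black green white orange yellow / blue orange green black red yellow white / yellow green red orange blue white black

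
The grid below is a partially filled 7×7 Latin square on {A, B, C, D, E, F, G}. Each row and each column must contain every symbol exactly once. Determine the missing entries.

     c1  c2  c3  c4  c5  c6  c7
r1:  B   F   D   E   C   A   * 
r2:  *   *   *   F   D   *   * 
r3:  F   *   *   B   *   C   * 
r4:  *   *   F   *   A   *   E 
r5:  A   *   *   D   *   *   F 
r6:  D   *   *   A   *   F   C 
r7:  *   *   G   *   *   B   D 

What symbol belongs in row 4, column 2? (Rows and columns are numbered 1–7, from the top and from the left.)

row 1 has {A,B,C,D,E,F}; column 7 has {C,D,E,F} — only G is left for (r1,c7).
row 3 has {B,C,F}; column 7 has {C,D,E,F,G} — only A is left for (r3,c7).
row 7 has {B,D,G}; column 4 has {A,B,D,E,F} — only C is left for (r7,c4).
row 2 has {D,F}; column 7 has {A,C,D,E,F,G} — only B is left for (r2,c7).
row 3 has {A,B,C,F}; column 3 has {D,F,G} — only E is left for (r3,c3).
row 3 has {A,B,C,E,F}; column 5 has {A,C,D} — only G is left for (r3,c5).
row 4 has {A,E,F}; column 4 has {A,B,C,D,E,F} — only G is left for (r4,c4).
row 4 has {A,E,F,G}; column 6 has {A,B,C,F} — only D is left for (r4,c6).
row 6 has {A,C,D,F}; column 3 has {D,E,F,G} — only B is left for (r6,c3).
row 6 has {A,B,C,D,F}; column 5 has {A,C,D,G} — only E is left for (r6,c5).
row 7 has {B,C,D,G}; column 1 has {A,B,D,F} — only E is left for (r7,c1).
row 7 has {B,C,D,E,G}; column 2 has {F} — only A is left for (r7,c2).
row 7 has {A,B,C,D,E,G}; column 5 has {A,C,D,E,G} — only F is left for (r7,c5).
row 3 has {A,B,C,E,F,G}; column 2 has {A,F} — only D is left for (r3,c2).
row 4 has {A,D,E,F,G}; column 1 has {A,B,D,E,F} — only C is left for (r4,c1).
row 4 has {A,C,D,E,F,G}; column 2 has {A,D,F} — only B is left for (r4,c2).

B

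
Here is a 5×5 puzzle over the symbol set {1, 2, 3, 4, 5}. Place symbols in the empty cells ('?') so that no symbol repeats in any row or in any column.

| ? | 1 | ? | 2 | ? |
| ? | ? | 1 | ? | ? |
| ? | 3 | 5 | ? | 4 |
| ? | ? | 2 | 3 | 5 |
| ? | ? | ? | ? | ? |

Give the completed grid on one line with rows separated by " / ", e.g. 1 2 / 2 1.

5 1 4 2 3 / 3 5 1 4 2 / 2 3 5 1 4 / 1 4 2 3 5 / 4 2 3 5 1

Cell (r1,c5): row 1 has {1,2}; column 5 has {4,5} → 3.
Cell (r2,c5): row 2 has {1}; column 5 has {3,4,5} → 2.
Cell (r3,c4): row 3 has {3,4,5}; column 4 has {2,3} → 1.
Cell (r4,c2): row 4 has {2,3,5}; column 2 has {1,3} → 4.
Cell (r5,c5): row 5 is empty so far; column 5 has {2,3,4,5} → 1.
Cell (r1,c3): row 1 has {1,2,3}; column 3 has {1,2,5} → 4.
Cell (r2,c2): row 2 has {1,2}; column 2 has {1,3,4} → 5.
Cell (r2,c4): row 2 has {1,2,5}; column 4 has {1,2,3} → 4.
Cell (r3,c1): row 3 has {1,3,4,5}; column 1 is empty so far → 2.
Cell (r4,c1): row 4 has {2,3,4,5}; column 1 has {2} → 1.
Cell (r5,c2): row 5 has {1}; column 2 has {1,3,4,5} → 2.
Cell (r5,c3): row 5 has {1,2}; column 3 has {1,2,4,5} → 3.
Cell (r5,c4): row 5 has {1,2,3}; column 4 has {1,2,3,4} → 5.
Cell (r1,c1): row 1 has {1,2,3,4}; column 1 has {1,2} → 5.
Cell (r2,c1): row 2 has {1,2,4,5}; column 1 has {1,2,5} → 3.
Cell (r5,c1): row 5 has {1,2,3,5}; column 1 has {1,2,3,5} → 4.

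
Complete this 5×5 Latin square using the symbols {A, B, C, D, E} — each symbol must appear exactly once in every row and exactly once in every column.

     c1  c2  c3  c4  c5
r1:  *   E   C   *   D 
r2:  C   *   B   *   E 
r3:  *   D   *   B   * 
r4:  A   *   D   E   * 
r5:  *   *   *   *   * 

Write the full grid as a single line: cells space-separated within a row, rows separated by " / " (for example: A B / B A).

B E C A D / C A B D E / E D A B C / A C D E B / D B E C A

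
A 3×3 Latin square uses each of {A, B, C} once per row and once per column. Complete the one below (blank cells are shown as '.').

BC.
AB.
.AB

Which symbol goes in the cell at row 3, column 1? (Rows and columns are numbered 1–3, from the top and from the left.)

C

(r1,c3) = A
(r2,c3) = C
(r3,c1) = C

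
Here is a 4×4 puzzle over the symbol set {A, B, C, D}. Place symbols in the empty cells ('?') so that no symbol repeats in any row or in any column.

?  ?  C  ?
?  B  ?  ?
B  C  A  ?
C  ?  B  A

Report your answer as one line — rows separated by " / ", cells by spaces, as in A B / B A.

D A C B / A B D C / B C A D / C D B A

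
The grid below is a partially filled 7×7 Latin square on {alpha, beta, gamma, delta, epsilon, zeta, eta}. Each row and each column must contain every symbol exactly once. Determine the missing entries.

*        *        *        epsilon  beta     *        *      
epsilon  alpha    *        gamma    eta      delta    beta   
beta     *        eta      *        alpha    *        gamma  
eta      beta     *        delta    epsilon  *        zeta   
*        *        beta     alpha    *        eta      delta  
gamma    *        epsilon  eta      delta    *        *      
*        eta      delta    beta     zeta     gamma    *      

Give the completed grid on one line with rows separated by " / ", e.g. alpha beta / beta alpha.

(r2,c3): row 2 has {alpha,beta,gamma,delta,epsilon,eta}; column 3 has {beta,delta,epsilon,eta}, so it must be zeta.
(r3,c4): row 3 has {alpha,beta,gamma,eta}; column 4 has {alpha,beta,gamma,delta,epsilon,eta}, so it must be zeta.
(r3,c6): row 3 has {alpha,beta,gamma,zeta,eta}; column 6 has {gamma,delta,eta}, so it must be epsilon.
(r4,c6): row 4 has {beta,delta,epsilon,zeta,eta}; column 6 has {gamma,delta,epsilon,eta}, so it must be alpha.
(r5,c1): row 5 has {alpha,beta,delta,eta}; column 1 has {beta,gamma,epsilon,eta}, so it must be zeta.
(r5,c5): row 5 has {alpha,beta,delta,zeta,eta}; column 5 has {alpha,beta,delta,epsilon,zeta,eta}, so it must be gamma.
(r6,c2): row 6 has {gamma,delta,epsilon,eta}; column 2 has {alpha,beta,eta}, so it must be zeta.
(r6,c6): row 6 has {gamma,delta,epsilon,zeta,eta}; column 6 has {alpha,gamma,delta,epsilon,eta}, so it must be beta.
(r6,c7): row 6 has {beta,gamma,delta,epsilon,zeta,eta}; column 7 has {beta,gamma,delta,zeta}, so it must be alpha.
(r7,c1): row 7 has {beta,gamma,delta,zeta,eta}; column 1 has {beta,gamma,epsilon,zeta,eta}, so it must be alpha.
(r7,c7): row 7 has {alpha,beta,gamma,delta,zeta,eta}; column 7 has {alpha,beta,gamma,delta,zeta}, so it must be epsilon.
(r1,c1): row 1 has {beta,epsilon}; column 1 has {alpha,beta,gamma,epsilon,zeta,eta}, so it must be delta.
(r1,c2): row 1 has {beta,delta,epsilon}; column 2 has {alpha,beta,zeta,eta}, so it must be gamma.
(r1,c3): row 1 has {beta,gamma,delta,epsilon}; column 3 has {beta,delta,epsilon,zeta,eta}, so it must be alpha.
(r1,c6): row 1 has {alpha,beta,gamma,delta,epsilon}; column 6 has {alpha,beta,gamma,delta,epsilon,eta}, so it must be zeta.
(r1,c7): row 1 has {alpha,beta,gamma,delta,epsilon,zeta}; column 7 has {alpha,beta,gamma,delta,epsilon,zeta}, so it must be eta.
(r3,c2): row 3 has {alpha,beta,gamma,epsilon,zeta,eta}; column 2 has {alpha,beta,gamma,zeta,eta}, so it must be delta.
(r4,c3): row 4 has {alpha,beta,delta,epsilon,zeta,eta}; column 3 has {alpha,beta,delta,epsilon,zeta,eta}, so it must be gamma.
(r5,c2): row 5 has {alpha,beta,gamma,delta,zeta,eta}; column 2 has {alpha,beta,gamma,delta,zeta,eta}, so it must be epsilon.

delta gamma alpha epsilon beta zeta eta / epsilon alpha zeta gamma eta delta beta / beta delta eta zeta alpha epsilon gamma / eta beta gamma delta epsilon alpha zeta / zeta epsilon beta alpha gamma eta delta / gamma zeta epsilon eta delta beta alpha / alpha eta delta beta zeta gamma epsilon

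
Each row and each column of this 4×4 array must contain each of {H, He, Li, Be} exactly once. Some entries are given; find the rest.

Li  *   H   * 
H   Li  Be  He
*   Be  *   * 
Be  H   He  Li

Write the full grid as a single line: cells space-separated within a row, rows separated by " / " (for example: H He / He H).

row 1 has {H,Li}; column 2 has {H,Li,Be} — only He is left for (r1,c2).
row 1 has {H,He,Li}; column 4 has {He,Li} — only Be is left for (r1,c4).
row 3 has {Be}; column 1 has {H,Li,Be} — only He is left for (r3,c1).
row 3 has {He,Be}; column 3 has {H,He,Be} — only Li is left for (r3,c3).
row 3 has {He,Li,Be}; column 4 has {He,Li,Be} — only H is left for (r3,c4).

Li He H Be / H Li Be He / He Be Li H / Be H He Li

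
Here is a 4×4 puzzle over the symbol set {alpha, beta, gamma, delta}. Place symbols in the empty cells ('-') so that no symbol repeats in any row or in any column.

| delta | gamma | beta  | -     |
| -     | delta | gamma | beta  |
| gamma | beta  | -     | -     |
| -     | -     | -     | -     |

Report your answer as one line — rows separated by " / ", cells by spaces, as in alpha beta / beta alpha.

delta gamma beta alpha / alpha delta gamma beta / gamma beta alpha delta / beta alpha delta gamma

Cell (r1,c4): row 1 has {beta,gamma,delta}; column 4 has {beta} → alpha.
Cell (r2,c1): row 2 has {beta,gamma,delta}; column 1 has {gamma,delta} → alpha.
Cell (r3,c4): row 3 has {beta,gamma}; column 4 has {alpha,beta} → delta.
Cell (r4,c1): row 4 is empty so far; column 1 has {alpha,gamma,delta} → beta.
Cell (r4,c2): row 4 has {beta}; column 2 has {beta,gamma,delta} → alpha.
Cell (r4,c3): row 4 has {alpha,beta}; column 3 has {beta,gamma} → delta.
Cell (r4,c4): row 4 has {alpha,beta,delta}; column 4 has {alpha,beta,delta} → gamma.
Cell (r3,c3): row 3 has {beta,gamma,delta}; column 3 has {beta,gamma,delta} → alpha.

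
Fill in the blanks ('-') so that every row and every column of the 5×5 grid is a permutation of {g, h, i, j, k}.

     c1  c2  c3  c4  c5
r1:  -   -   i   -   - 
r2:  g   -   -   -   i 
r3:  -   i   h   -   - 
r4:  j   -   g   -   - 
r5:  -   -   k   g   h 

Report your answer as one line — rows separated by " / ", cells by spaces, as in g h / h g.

h g i k j / g k j h i / k i h j g / j h g i k / i j k g h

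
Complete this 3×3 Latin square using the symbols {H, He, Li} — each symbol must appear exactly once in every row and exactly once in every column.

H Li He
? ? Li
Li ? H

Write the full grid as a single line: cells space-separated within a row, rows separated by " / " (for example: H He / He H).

H Li He / He H Li / Li He H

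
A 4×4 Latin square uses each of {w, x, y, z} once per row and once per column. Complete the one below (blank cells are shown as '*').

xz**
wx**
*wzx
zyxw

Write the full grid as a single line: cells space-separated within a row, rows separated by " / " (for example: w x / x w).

x z w y / w x y z / y w z x / z y x w

(r1,c4) = y
(r2,c3) = y
(r2,c4) = z
(r3,c1) = y
(r1,c3) = w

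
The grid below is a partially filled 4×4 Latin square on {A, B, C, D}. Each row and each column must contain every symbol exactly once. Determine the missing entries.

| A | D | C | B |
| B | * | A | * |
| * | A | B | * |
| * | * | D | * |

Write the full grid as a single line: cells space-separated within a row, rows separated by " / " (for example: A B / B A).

A D C B / B C A D / D A B C / C B D A

At row 2, column 2: row 2 has {A,B}; column 2 has {A,D}; that leaves C.
At row 2, column 4: row 2 has {A,B,C}; column 4 has {B}; that leaves D.
At row 3, column 4: row 3 has {A,B}; column 4 has {B,D}; that leaves C.
At row 4, column 1: row 4 has {D}; column 1 has {A,B}; that leaves C.
At row 4, column 2: row 4 has {C,D}; column 2 has {A,C,D}; that leaves B.
At row 4, column 4: row 4 has {B,C,D}; column 4 has {B,C,D}; that leaves A.
At row 3, column 1: row 3 has {A,B,C}; column 1 has {A,B,C}; that leaves D.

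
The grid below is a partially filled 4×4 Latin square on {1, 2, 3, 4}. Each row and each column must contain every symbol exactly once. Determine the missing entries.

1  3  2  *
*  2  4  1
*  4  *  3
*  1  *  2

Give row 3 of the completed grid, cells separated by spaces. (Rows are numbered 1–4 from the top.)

(r1,c4) = 4
(r2,c1) = 3
(r3,c1) = 2
(r3,c3) = 1

2 4 1 3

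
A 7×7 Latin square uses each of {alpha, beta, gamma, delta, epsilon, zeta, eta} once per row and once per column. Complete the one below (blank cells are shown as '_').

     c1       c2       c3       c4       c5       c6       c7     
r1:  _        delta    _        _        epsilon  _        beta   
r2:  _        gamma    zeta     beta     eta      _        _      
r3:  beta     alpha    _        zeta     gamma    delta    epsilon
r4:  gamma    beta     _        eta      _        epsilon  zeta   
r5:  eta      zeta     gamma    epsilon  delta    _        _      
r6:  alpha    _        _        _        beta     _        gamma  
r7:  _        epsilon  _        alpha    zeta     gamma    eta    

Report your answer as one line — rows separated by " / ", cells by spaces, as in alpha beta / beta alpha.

(r1,c1): row 1 has {beta,delta,epsilon}; column 1 has {alpha,beta,gamma,eta}, so it must be zeta.
(r1,c4): row 1 has {beta,delta,epsilon,zeta}; column 4 has {alpha,beta,epsilon,zeta,eta}, so it must be gamma.
(r2,c6): row 2 has {beta,gamma,zeta,eta}; column 6 has {gamma,delta,epsilon}, so it must be alpha.
(r2,c7): row 2 has {alpha,beta,gamma,zeta,eta}; column 7 has {beta,gamma,epsilon,zeta,eta}, so it must be delta.
(r3,c3): row 3 has {alpha,beta,gamma,delta,epsilon,zeta}; column 3 has {gamma,zeta}, so it must be eta.
(r4,c5): row 4 has {beta,gamma,epsilon,zeta,eta}; column 5 has {beta,gamma,delta,epsilon,zeta,eta}, so it must be alpha.
(r5,c6): row 5 has {gamma,delta,epsilon,zeta,eta}; column 6 has {alpha,gamma,delta,epsilon}, so it must be beta.
(r5,c7): row 5 has {beta,gamma,delta,epsilon,zeta,eta}; column 7 has {beta,gamma,delta,epsilon,zeta,eta}, so it must be alpha.
(r6,c2): row 6 has {alpha,beta,gamma}; column 2 has {alpha,beta,gamma,delta,epsilon,zeta}, so it must be eta.
(r6,c4): row 6 has {alpha,beta,gamma,eta}; column 4 has {alpha,beta,gamma,epsilon,zeta,eta}, so it must be delta.
(r6,c6): row 6 has {alpha,beta,gamma,delta,eta}; column 6 has {alpha,beta,gamma,delta,epsilon}, so it must be zeta.
(r7,c1): row 7 has {alpha,gamma,epsilon,zeta,eta}; column 1 has {alpha,beta,gamma,zeta,eta}, so it must be delta.
(r7,c3): row 7 has {alpha,gamma,delta,epsilon,zeta,eta}; column 3 has {gamma,zeta,eta}, so it must be beta.
(r1,c3): row 1 has {beta,gamma,delta,epsilon,zeta}; column 3 has {beta,gamma,zeta,eta}, so it must be alpha.
(r1,c6): row 1 has {alpha,beta,gamma,delta,epsilon,zeta}; column 6 has {alpha,beta,gamma,delta,epsilon,zeta}, so it must be eta.
(r2,c1): row 2 has {alpha,beta,gamma,delta,zeta,eta}; column 1 has {alpha,beta,gamma,delta,zeta,eta}, so it must be epsilon.
(r4,c3): row 4 has {alpha,beta,gamma,epsilon,zeta,eta}; column 3 has {alpha,beta,gamma,zeta,eta}, so it must be delta.
(r6,c3): row 6 has {alpha,beta,gamma,delta,zeta,eta}; column 3 has {alpha,beta,gamma,delta,zeta,eta}, so it must be epsilon.

zeta delta alpha gamma epsilon eta beta / epsilon gamma zeta beta eta alpha delta / beta alpha eta zeta gamma delta epsilon / gamma beta delta eta alpha epsilon zeta / eta zeta gamma epsilon delta beta alpha / alpha eta epsilon delta beta zeta gamma / delta epsilon beta alpha zeta gamma eta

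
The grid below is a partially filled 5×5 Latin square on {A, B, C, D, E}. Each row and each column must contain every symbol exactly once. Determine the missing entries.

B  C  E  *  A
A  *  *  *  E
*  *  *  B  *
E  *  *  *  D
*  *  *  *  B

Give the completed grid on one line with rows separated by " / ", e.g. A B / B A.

B C E D A / A D B C E / D E A B C / E B C A D / C A D E B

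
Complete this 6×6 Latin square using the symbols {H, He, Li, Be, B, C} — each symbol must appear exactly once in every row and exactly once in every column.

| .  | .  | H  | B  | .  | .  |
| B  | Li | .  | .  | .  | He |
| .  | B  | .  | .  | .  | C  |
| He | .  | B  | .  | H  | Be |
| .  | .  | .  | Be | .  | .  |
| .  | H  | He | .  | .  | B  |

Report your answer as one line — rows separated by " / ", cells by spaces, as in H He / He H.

Cell (r1,c6): row 1 has {H,B}; column 6 has {He,Be,B,C} → Li.
Cell (r4,c2): row 4 has {H,He,Be,B}; column 2 has {H,Li,B} → C.
Cell (r4,c4): row 4 has {H,He,Be,B,C}; column 4 has {Be,B} → Li.
Cell (r5,c2): row 5 has {Be}; column 2 has {H,Li,B,C} → He.
Cell (r5,c6): row 5 has {He,Be}; column 6 has {He,Li,Be,B,C} → H.
Cell (r6,c4): row 6 has {H,He,B}; column 4 has {Li,Be,B} → C.
Cell (r1,c2): row 1 has {H,Li,B}; column 2 has {H,He,Li,B,C} → Be.
Cell (r2,c4): row 2 has {He,Li,B}; column 4 has {Li,Be,B,C} → H.
Cell (r3,c4): row 3 has {B,C}; column 4 has {H,Li,Be,B,C} → He.
Cell (r1,c1): row 1 has {H,Li,Be,B}; column 1 has {He,B} → C.
Cell (r1,c5): row 1 has {H,Li,Be,B,C}; column 5 has {H} → He.
Cell (r5,c1): row 5 has {H,He,Be}; column 1 has {He,B,C} → Li.
Cell (r5,c3): row 5 has {H,He,Li,Be}; column 3 has {H,He,B} → C.
Cell (r5,c5): row 5 has {H,He,Li,Be,C}; column 5 has {H,He} → B.
Cell (r6,c1): row 6 has {H,He,B,C}; column 1 has {He,Li,B,C} → Be.
Cell (r6,c5): row 6 has {H,He,Be,B,C}; column 5 has {H,He,B} → Li.
Cell (r2,c3): row 2 has {H,He,Li,B}; column 3 has {H,He,B,C} → Be.
Cell (r2,c5): row 2 has {H,He,Li,Be,B}; column 5 has {H,He,Li,B} → C.
Cell (r3,c1): row 3 has {He,B,C}; column 1 has {He,Li,Be,B,C} → H.
Cell (r3,c3): row 3 has {H,He,B,C}; column 3 has {H,He,Be,B,C} → Li.
Cell (r3,c5): row 3 has {H,He,Li,B,C}; column 5 has {H,He,Li,B,C} → Be.

C Be H B He Li / B Li Be H C He / H B Li He Be C / He C B Li H Be / Li He C Be B H / Be H He C Li B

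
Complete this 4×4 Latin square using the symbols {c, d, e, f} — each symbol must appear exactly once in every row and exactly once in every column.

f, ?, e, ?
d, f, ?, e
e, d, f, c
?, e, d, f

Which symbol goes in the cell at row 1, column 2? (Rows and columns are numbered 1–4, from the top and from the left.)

(r1,c2): row 1 has {e,f}; column 2 has {d,e,f}, so it must be c.

c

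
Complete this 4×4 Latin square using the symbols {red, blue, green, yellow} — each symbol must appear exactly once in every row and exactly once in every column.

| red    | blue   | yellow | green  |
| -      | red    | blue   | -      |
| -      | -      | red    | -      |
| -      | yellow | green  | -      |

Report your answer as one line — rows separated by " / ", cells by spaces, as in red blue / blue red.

Cell (r2,c4): row 2 has {red,blue}; column 4 has {green} → yellow.
Cell (r3,c2): row 3 has {red}; column 2 has {red,blue,yellow} → green.
Cell (r3,c4): row 3 has {red,green}; column 4 has {green,yellow} → blue.
Cell (r4,c1): row 4 has {green,yellow}; column 1 has {red} → blue.
Cell (r4,c4): row 4 has {blue,green,yellow}; column 4 has {blue,green,yellow} → red.
Cell (r2,c1): row 2 has {red,blue,yellow}; column 1 has {red,blue} → green.
Cell (r3,c1): row 3 has {red,blue,green}; column 1 has {red,blue,green} → yellow.

red blue yellow green / green red blue yellow / yellow green red blue / blue yellow green red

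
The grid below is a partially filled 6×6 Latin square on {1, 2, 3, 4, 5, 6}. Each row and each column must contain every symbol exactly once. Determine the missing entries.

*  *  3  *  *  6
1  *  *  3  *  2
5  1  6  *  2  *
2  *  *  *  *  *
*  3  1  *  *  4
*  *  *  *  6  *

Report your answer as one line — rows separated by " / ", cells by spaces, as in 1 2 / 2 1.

4 2 3 5 1 6 / 1 6 5 3 4 2 / 5 1 6 4 2 3 / 2 5 4 6 3 1 / 6 3 1 2 5 4 / 3 4 2 1 6 5

(r1,c1) = 4
(r3,c4) = 4
(r3,c6) = 3
(r5,c1) = 6
(r5,c5) = 5
(r6,c1) = 3
(r1,c5) = 1
(r2,c5) = 4
(r4,c5) = 3
(r5,c4) = 2
(r1,c4) = 5
(r2,c3) = 5
(r4,c3) = 4
(r6,c3) = 2
(r6,c4) = 1
(r6,c6) = 5
(r1,c2) = 2
(r2,c2) = 6
(r4,c2) = 5
(r4,c4) = 6
(r4,c6) = 1
(r6,c2) = 4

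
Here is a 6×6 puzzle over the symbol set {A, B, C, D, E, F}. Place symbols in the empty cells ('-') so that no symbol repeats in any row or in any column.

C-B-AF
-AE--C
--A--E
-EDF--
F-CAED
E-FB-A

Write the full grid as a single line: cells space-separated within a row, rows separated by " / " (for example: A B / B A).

(r1,c2) = D
(r1,c4) = E
(r2,c4) = D
(r3,c4) = C
(r4,c6) = B
(r5,c2) = B
(r6,c2) = C
(r6,c5) = D
(r2,c1) = B
(r2,c5) = F
(r3,c1) = D
(r3,c2) = F
(r3,c5) = B
(r4,c1) = A
(r4,c5) = C

C D B E A F / B A E D F C / D F A C B E / A E D F C B / F B C A E D / E C F B D A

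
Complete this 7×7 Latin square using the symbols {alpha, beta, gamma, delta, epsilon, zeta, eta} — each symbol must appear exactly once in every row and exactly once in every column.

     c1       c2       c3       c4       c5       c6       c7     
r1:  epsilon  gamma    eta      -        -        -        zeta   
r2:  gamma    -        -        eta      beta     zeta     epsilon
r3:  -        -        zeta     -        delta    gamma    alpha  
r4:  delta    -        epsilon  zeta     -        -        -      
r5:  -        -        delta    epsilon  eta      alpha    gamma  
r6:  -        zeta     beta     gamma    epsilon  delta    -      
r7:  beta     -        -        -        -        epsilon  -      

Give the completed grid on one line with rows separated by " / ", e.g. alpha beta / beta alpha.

(r1,c5) = alpha
(r1,c6) = beta
(r2,c3) = alpha
(r3,c1) = eta
(r3,c4) = beta
(r4,c5) = gamma
(r4,c6) = eta
(r4,c7) = beta
(r5,c1) = zeta
(r5,c2) = beta
(r6,c1) = alpha
(r6,c7) = eta
(r7,c3) = gamma
(r7,c5) = zeta
(r7,c7) = delta
(r1,c4) = delta
(r2,c2) = delta
(r3,c2) = epsilon
(r4,c2) = alpha
(r7,c2) = eta
(r7,c4) = alpha

epsilon gamma eta delta alpha beta zeta / gamma delta alpha eta beta zeta epsilon / eta epsilon zeta beta delta gamma alpha / delta alpha epsilon zeta gamma eta beta / zeta beta delta epsilon eta alpha gamma / alpha zeta beta gamma epsilon delta eta / beta eta gamma alpha zeta epsilon delta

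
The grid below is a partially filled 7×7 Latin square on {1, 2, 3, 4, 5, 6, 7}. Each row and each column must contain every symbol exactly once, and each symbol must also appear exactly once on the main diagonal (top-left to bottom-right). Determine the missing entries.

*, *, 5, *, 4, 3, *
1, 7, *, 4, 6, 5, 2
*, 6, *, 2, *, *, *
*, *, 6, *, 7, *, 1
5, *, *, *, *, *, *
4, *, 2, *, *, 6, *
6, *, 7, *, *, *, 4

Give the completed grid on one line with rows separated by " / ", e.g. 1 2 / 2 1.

At row 1, column 1: row 1 has {3,4,5}; column 1 has {1,4,5,6}; the diagonal has {4,6,7}; that leaves 2.
At row 1, column 2: row 1 has {2,3,4,5}; column 2 has {6,7}; that leaves 1.
At row 2, column 3: row 2 has {1,2,4,5,6,7}; column 3 has {2,5,6,7}; that leaves 3.
At row 3, column 3: row 3 has {2,6}; column 3 has {2,3,5,6,7}; the diagonal has {2,4,6,7}; that leaves 1.
At row 4, column 1: row 4 has {1,6,7}; column 1 has {1,2,4,5,6}; that leaves 3.
At row 4, column 4: row 4 has {1,3,6,7}; column 4 has {2,4}; the diagonal has {1,2,4,6,7}; that leaves 5.
At row 5, column 3: row 5 has {5}; column 3 has {1,2,3,5,6,7}; that leaves 4.
At row 5, column 5: row 5 has {4,5}; column 5 has {4,6,7}; the diagonal has {1,2,4,5,6,7}; that leaves 3.
At row 3, column 1: row 3 has {1,2,6}; column 1 has {1,2,3,4,5,6}; that leaves 7.
At row 3, column 5: row 3 has {1,2,6,7}; column 5 has {3,4,6,7}; that leaves 5.
At row 3, column 6: row 3 has {1,2,5,6,7}; column 6 has {3,5,6}; that leaves 4.
At row 3, column 7: row 3 has {1,2,4,5,6,7}; column 7 has {1,2,4}; that leaves 3.
At row 4, column 6: row 4 has {1,3,5,6,7}; column 6 has {3,4,5,6}; that leaves 2.
At row 5, column 2: row 5 has {3,4,5}; column 2 has {1,6,7}; that leaves 2.
At row 6, column 5: row 6 has {2,4,6}; column 5 has {3,4,5,6,7}; that leaves 1.
At row 7, column 5: row 7 has {4,6,7}; column 5 has {1,3,4,5,6,7}; that leaves 2.
At row 7, column 6: row 7 has {2,4,6,7}; column 6 has {2,3,4,5,6}; that leaves 1.
At row 4, column 2: row 4 has {1,2,3,5,6,7}; column 2 has {1,2,6,7}; that leaves 4.
At row 5, column 6: row 5 has {2,3,4,5}; column 6 has {1,2,3,4,5,6}; that leaves 7.
At row 5, column 7: row 5 has {2,3,4,5,7}; column 7 has {1,2,3,4}; that leaves 6.
At row 7, column 4: row 7 has {1,2,4,6,7}; column 4 has {2,4,5}; that leaves 3.
At row 1, column 7: row 1 has {1,2,3,4,5}; column 7 has {1,2,3,4,6}; that leaves 7.
At row 5, column 4: row 5 has {2,3,4,5,6,7}; column 4 has {2,3,4,5}; that leaves 1.
At row 6, column 4: row 6 has {1,2,4,6}; column 4 has {1,2,3,4,5}; that leaves 7.
At row 6, column 7: row 6 has {1,2,4,6,7}; column 7 has {1,2,3,4,6,7}; that leaves 5.
At row 7, column 2: row 7 has {1,2,3,4,6,7}; column 2 has {1,2,4,6,7}; that leaves 5.
At row 1, column 4: row 1 has {1,2,3,4,5,7}; column 4 has {1,2,3,4,5,7}; that leaves 6.
At row 6, column 2: row 6 has {1,2,4,5,6,7}; column 2 has {1,2,4,5,6,7}; that leaves 3.

2 1 5 6 4 3 7 / 1 7 3 4 6 5 2 / 7 6 1 2 5 4 3 / 3 4 6 5 7 2 1 / 5 2 4 1 3 7 6 / 4 3 2 7 1 6 5 / 6 5 7 3 2 1 4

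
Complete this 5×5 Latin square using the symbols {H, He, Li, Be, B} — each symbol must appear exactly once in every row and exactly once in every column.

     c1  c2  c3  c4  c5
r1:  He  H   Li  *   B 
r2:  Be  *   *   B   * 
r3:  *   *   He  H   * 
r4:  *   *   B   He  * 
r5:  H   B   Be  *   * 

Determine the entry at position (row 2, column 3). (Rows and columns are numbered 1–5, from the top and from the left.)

H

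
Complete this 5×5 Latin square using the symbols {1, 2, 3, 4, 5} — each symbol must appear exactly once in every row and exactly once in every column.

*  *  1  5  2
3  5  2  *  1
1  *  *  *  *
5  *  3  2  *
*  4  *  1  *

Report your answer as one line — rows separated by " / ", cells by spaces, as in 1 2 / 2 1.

4 3 1 5 2 / 3 5 2 4 1 / 1 2 4 3 5 / 5 1 3 2 4 / 2 4 5 1 3

(r1,c1) = 4
(r1,c2) = 3
(r2,c4) = 4
(r3,c2) = 2
(r3,c4) = 3
(r4,c2) = 1
(r4,c5) = 4
(r5,c1) = 2
(r5,c3) = 5
(r5,c5) = 3
(r3,c3) = 4
(r3,c5) = 5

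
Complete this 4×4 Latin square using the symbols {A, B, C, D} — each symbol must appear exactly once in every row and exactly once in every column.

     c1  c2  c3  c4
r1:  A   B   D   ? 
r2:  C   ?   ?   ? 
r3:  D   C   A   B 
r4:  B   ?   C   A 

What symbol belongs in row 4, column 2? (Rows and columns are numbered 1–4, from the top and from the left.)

At row 1, column 4: row 1 has {A,B,D}; column 4 has {A,B}; that leaves C.
At row 2, column 3: row 2 has {C}; column 3 has {A,C,D}; that leaves B.
At row 2, column 4: row 2 has {B,C}; column 4 has {A,B,C}; that leaves D.
At row 4, column 2: row 4 has {A,B,C}; column 2 has {B,C}; that leaves D.

D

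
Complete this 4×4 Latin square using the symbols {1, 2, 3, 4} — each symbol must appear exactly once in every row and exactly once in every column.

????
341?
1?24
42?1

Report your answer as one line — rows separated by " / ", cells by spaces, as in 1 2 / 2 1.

2 1 4 3 / 3 4 1 2 / 1 3 2 4 / 4 2 3 1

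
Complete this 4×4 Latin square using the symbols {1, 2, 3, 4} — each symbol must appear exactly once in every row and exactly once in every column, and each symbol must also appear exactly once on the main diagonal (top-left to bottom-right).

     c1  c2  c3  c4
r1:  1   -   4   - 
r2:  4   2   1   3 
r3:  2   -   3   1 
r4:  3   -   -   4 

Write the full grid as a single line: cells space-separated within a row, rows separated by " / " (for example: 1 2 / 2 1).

1 3 4 2 / 4 2 1 3 / 2 4 3 1 / 3 1 2 4

Cell (r1,c2): row 1 has {1,4}; column 2 has {2} → 3.
Cell (r1,c4): row 1 has {1,3,4}; column 4 has {1,3,4} → 2.
Cell (r3,c2): row 3 has {1,2,3}; column 2 has {2,3} → 4.
Cell (r4,c2): row 4 has {3,4}; column 2 has {2,3,4} → 1.
Cell (r4,c3): row 4 has {1,3,4}; column 3 has {1,3,4} → 2.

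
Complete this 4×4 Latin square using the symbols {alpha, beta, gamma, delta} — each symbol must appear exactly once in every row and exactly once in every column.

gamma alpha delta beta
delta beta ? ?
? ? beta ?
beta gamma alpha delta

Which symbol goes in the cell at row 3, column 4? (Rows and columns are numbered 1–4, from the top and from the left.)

gamma

(r2,c3) = gamma
(r2,c4) = alpha
(r3,c1) = alpha
(r3,c2) = delta
(r3,c4) = gamma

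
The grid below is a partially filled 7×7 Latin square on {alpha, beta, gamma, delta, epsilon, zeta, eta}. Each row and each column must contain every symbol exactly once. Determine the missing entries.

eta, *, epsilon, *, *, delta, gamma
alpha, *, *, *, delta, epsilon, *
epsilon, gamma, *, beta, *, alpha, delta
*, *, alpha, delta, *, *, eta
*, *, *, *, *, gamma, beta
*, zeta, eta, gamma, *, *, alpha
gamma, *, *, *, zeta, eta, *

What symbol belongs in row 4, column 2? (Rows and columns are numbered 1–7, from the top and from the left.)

epsilon

(r2,c7) = zeta
(r3,c3) = zeta
(r3,c5) = eta
(r5,c3) = delta
(r6,c6) = beta
(r7,c3) = beta
(r7,c7) = epsilon
(r2,c3) = gamma
(r2,c4) = eta
(r4,c6) = zeta
(r5,c1) = zeta
(r6,c1) = delta
(r6,c5) = epsilon
(r7,c4) = alpha
(r1,c4) = zeta
(r2,c2) = beta
(r4,c1) = beta
(r4,c2) = epsilon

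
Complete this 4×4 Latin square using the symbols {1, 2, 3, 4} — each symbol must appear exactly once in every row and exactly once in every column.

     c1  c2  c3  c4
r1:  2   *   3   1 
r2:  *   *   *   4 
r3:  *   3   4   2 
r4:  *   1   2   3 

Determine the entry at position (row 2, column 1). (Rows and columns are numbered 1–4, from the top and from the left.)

3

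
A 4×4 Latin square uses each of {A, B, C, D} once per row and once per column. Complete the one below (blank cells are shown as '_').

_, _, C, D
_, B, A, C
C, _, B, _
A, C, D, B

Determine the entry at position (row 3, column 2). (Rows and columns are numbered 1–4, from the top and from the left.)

D

row 1 has {C,D}; column 1 has {A,C} — only B is left for (r1,c1).
row 1 has {B,C,D}; column 2 has {B,C} — only A is left for (r1,c2).
row 2 has {A,B,C}; column 1 has {A,B,C} — only D is left for (r2,c1).
row 3 has {B,C}; column 2 has {A,B,C} — only D is left for (r3,c2).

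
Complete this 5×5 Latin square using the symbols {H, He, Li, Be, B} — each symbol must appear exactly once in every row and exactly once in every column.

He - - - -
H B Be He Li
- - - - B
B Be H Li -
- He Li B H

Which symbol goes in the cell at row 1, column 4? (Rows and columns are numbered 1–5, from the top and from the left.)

H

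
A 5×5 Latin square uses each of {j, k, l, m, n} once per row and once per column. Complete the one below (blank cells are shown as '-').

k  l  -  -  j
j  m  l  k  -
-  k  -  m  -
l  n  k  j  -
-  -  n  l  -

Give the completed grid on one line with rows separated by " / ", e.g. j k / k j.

k l m n j / j m l k n / n k j m l / l n k j m / m j n l k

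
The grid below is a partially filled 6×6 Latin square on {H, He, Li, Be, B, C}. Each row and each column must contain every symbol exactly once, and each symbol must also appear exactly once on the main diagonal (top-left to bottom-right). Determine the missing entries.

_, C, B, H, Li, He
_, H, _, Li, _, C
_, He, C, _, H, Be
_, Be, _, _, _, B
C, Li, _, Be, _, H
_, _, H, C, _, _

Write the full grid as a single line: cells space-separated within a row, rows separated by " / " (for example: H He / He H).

Be C B H Li He / B H Be Li He C / Li He C B H Be / H Be Li He C B / C Li He Be B H / He B H C Be Li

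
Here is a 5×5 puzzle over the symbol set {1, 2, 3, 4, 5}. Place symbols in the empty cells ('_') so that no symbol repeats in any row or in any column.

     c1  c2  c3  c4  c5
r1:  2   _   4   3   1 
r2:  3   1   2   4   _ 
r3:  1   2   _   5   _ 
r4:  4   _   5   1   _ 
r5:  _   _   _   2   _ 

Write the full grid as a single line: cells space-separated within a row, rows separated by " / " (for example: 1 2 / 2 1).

Cell (r1,c2): row 1 has {1,2,3,4}; column 2 has {1,2} → 5.
Cell (r2,c5): row 2 has {1,2,3,4}; column 5 has {1} → 5.
Cell (r3,c3): row 3 has {1,2,5}; column 3 has {2,4,5} → 3.
Cell (r3,c5): row 3 has {1,2,3,5}; column 5 has {1,5} → 4.
Cell (r4,c2): row 4 has {1,4,5}; column 2 has {1,2,5} → 3.
Cell (r4,c5): row 4 has {1,3,4,5}; column 5 has {1,4,5} → 2.
Cell (r5,c1): row 5 has {2}; column 1 has {1,2,3,4} → 5.
Cell (r5,c2): row 5 has {2,5}; column 2 has {1,2,3,5} → 4.
Cell (r5,c3): row 5 has {2,4,5}; column 3 has {2,3,4,5} → 1.
Cell (r5,c5): row 5 has {1,2,4,5}; column 5 has {1,2,4,5} → 3.

2 5 4 3 1 / 3 1 2 4 5 / 1 2 3 5 4 / 4 3 5 1 2 / 5 4 1 2 3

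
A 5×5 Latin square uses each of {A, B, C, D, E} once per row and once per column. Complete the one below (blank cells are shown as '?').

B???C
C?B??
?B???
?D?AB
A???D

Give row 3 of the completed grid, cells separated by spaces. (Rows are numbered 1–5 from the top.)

D B A C E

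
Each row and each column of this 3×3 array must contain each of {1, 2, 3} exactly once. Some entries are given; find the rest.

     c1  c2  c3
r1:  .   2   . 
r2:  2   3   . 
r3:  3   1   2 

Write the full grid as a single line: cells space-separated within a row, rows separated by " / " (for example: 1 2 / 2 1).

1 2 3 / 2 3 1 / 3 1 2

(r1,c1) = 1
(r1,c3) = 3
(r2,c3) = 1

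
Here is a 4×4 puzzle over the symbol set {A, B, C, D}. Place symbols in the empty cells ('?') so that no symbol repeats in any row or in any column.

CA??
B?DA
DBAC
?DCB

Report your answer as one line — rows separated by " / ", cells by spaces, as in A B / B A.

(r1,c3) = B
(r1,c4) = D
(r2,c2) = C
(r4,c1) = A

C A B D / B C D A / D B A C / A D C B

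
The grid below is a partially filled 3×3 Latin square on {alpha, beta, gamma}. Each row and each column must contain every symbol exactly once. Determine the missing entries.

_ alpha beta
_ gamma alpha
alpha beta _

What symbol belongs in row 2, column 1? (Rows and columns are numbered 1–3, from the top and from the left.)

Cell (r1,c1): row 1 has {alpha,beta}; column 1 has {alpha} → gamma.
Cell (r2,c1): row 2 has {alpha,gamma}; column 1 has {alpha,gamma} → beta.

beta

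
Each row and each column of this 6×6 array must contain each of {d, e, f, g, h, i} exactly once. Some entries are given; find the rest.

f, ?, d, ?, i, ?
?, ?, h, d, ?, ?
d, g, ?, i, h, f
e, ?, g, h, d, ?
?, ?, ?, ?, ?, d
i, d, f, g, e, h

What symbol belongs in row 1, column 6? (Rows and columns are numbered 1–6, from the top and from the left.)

(r1,c4) = e
(r1,c6) = g

g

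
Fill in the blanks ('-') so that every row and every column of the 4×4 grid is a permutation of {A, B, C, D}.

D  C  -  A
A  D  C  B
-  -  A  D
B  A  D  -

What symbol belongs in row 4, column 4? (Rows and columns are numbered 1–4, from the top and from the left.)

row 1 has {A,C,D}; column 3 has {A,C,D} — only B is left for (r1,c3).
row 3 has {A,D}; column 1 has {A,B,D} — only C is left for (r3,c1).
row 3 has {A,C,D}; column 2 has {A,C,D} — only B is left for (r3,c2).
row 4 has {A,B,D}; column 4 has {A,B,D} — only C is left for (r4,c4).

C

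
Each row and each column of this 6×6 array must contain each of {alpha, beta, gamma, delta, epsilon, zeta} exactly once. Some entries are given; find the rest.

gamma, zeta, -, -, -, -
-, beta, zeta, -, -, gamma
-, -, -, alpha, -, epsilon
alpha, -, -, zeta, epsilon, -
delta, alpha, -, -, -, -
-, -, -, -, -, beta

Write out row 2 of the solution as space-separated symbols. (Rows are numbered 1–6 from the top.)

epsilon beta zeta delta alpha gamma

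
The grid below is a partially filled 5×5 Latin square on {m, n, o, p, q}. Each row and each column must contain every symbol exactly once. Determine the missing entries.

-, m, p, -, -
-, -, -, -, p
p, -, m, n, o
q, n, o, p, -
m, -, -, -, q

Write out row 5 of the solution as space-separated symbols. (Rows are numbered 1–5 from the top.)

m p n o q

(r1,c5) = n
(r3,c2) = q
(r4,c5) = m
(r5,c3) = n
(r5,c4) = o
(r1,c1) = o
(r1,c4) = q
(r2,c1) = n
(r2,c2) = o
(r2,c3) = q
(r2,c4) = m
(r5,c2) = p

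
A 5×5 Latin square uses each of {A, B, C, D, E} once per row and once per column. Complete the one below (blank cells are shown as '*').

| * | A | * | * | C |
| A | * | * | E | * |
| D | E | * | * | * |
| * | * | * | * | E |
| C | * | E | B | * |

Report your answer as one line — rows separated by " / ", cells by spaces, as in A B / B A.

E A B D C / A B C E D / D E A C B / B C D A E / C D E B A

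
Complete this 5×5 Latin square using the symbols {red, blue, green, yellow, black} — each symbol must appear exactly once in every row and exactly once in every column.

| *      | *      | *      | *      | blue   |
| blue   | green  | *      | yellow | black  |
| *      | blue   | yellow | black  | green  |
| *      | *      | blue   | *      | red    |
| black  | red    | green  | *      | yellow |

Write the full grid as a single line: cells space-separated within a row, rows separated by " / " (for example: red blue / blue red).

(r2,c3) = red
(r3,c1) = red
(r4,c4) = green
(r5,c4) = blue
(r1,c3) = black
(r1,c4) = red
(r4,c1) = yellow
(r4,c2) = black
(r1,c1) = green
(r1,c2) = yellow

green yellow black red blue / blue green red yellow black / red blue yellow black green / yellow black blue green red / black red green blue yellow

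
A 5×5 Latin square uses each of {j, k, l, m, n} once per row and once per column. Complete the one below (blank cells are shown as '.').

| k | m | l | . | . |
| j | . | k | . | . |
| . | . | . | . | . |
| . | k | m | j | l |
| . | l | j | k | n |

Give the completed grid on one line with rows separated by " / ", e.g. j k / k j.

At row 1, column 4: row 1 has {k,l,m}; column 4 has {j,k}; that leaves n.
At row 1, column 5: row 1 has {k,l,m,n}; column 5 has {l,n}; that leaves j.
At row 2, column 2: row 2 has {j,k}; column 2 has {k,l,m}; that leaves n.
At row 2, column 5: row 2 has {j,k,n}; column 5 has {j,l,n}; that leaves m.
At row 3, column 2: row 3 is empty so far; column 2 has {k,l,m,n}; that leaves j.
At row 3, column 3: row 3 has {j}; column 3 has {j,k,l,m}; that leaves n.
At row 3, column 5: row 3 has {j,n}; column 5 has {j,l,m,n}; that leaves k.
At row 4, column 1: row 4 has {j,k,l,m}; column 1 has {j,k}; that leaves n.
At row 5, column 1: row 5 has {j,k,l,n}; column 1 has {j,k,n}; that leaves m.
At row 2, column 4: row 2 has {j,k,m,n}; column 4 has {j,k,n}; that leaves l.
At row 3, column 1: row 3 has {j,k,n}; column 1 has {j,k,m,n}; that leaves l.
At row 3, column 4: row 3 has {j,k,l,n}; column 4 has {j,k,l,n}; that leaves m.

k m l n j / j n k l m / l j n m k / n k m j l / m l j k n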